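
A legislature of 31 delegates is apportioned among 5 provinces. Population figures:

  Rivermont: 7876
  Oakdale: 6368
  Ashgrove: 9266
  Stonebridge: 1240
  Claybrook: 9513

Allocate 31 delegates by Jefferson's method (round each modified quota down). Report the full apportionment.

Standard divisor 34263/31 ≈ 1105.258; standard quotas: Rivermont 7.126, Oakdale 5.762, Ashgrove 8.384, Stonebridge 1.122, Claybrook 8.607.
Rounding down gives 7, 5, 8, 1, 8 = 29 seats, so the divisor must be adjusted.
With modified divisor 1040: modified quotas Rivermont 7.573, Oakdale 6.123, Ashgrove 8.910, Stonebridge 1.192, Claybrook 9.147.
Rounding down: Rivermont 7, Oakdale 6, Ashgrove 8, Stonebridge 1, Claybrook 9 (total 31).

Rivermont 7, Oakdale 6, Ashgrove 8, Stonebridge 1, Claybrook 9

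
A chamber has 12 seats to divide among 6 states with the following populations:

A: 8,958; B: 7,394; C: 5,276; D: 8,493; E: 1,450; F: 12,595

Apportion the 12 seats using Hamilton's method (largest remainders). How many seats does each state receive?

A: 3, B: 2, C: 2, D: 2, E: 0, F: 3

Standard divisor: 44166 ÷ 12 ≈ 3680.5.
Standard quotas: A 2.4339, B 2.0090, C 1.4335, D 2.3076, E 0.3940, F 3.4221.
Lower quotas: A 2, B 2, C 1, D 2, E 0, F 3 (sum 10, leaving 2 seats).
Remainders in descending order: A 0.4339, C 0.4335, F 0.4221, E 0.3940, D 0.3076, B 0.0090.
Largest remainders: A, C receive the extra seats.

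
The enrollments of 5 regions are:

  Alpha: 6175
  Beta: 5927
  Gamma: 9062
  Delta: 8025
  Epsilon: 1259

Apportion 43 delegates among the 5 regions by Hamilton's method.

The standard divisor is 30448/43 ≈ 708.093.
Standard quotas: Alpha 8.7206, Beta 8.3704, Gamma 12.7978, Delta 11.3333, Epsilon 1.7780.
Lower quotas: Alpha 8, Beta 8, Gamma 12, Delta 11, Epsilon 1 (sum 40, leaving 3 seats).
Remainders in descending order: Gamma 0.7978, Epsilon 0.7780, Alpha 0.7206, Beta 0.3704, Delta 0.3333.
The surplus seats go to Gamma, Epsilon, Alpha.

Alpha 9, Beta 8, Gamma 13, Delta 11, Epsilon 2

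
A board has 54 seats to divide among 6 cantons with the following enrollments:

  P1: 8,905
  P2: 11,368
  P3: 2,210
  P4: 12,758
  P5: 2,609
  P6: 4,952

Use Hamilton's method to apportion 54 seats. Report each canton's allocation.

Total 42802; standard divisor 42802/54 ≈ 792.63.
Standard quotas: P1 11.2348, P2 14.3421, P3 2.7882, P4 16.0958, P5 3.2916, P6 6.2476.
Lower quotas: P1 11, P2 14, P3 2, P4 16, P5 3, P6 6 (sum 52, leaving 2 seats).
Remainders in descending order: P3 0.7882, P2 0.3421, P5 0.2916, P6 0.2476, P1 0.2348, P4 0.0958.
The surplus seats go to P3, P2.

P1 11, P2 15, P3 3, P4 16, P5 3, P6 6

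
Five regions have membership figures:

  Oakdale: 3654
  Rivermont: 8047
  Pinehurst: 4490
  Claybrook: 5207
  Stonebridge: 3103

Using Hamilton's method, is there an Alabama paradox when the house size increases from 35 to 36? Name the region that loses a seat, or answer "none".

At 35 seats: Oakdale 5, Rivermont 12, Pinehurst 6, Claybrook 8, Stonebridge 4.
At 36 seats: Oakdale 5, Rivermont 12, Pinehurst 7, Claybrook 8, Stonebridge 4.
No region's allocation decreased.

none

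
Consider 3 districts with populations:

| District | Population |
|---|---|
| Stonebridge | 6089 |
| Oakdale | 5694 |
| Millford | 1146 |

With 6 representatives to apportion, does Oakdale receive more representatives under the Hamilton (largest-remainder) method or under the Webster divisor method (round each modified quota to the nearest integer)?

Hamilton

Hamilton: Stonebridge 3, Oakdale 3, Millford 0.
Webster: Stonebridge 3, Oakdale 2, Millford 1.
Oakdale gets 3 under Hamilton and 2 under Webster.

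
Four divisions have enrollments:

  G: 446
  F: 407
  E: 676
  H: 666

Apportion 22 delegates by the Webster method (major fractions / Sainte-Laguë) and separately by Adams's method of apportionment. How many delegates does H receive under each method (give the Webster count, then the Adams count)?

7 and 6

Webster: G 4, F 4, E 7, H 7.
Adams: G 5, F 4, E 7, H 6.
H gets 7 under Webster and 6 under Adams.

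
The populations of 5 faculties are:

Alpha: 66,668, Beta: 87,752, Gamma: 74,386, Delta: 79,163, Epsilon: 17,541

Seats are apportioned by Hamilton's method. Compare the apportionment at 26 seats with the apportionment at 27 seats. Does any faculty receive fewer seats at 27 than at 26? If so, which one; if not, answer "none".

At 26 seats: Alpha 5, Beta 7, Gamma 6, Delta 6, Epsilon 2.
At 27 seats: Alpha 6, Beta 7, Gamma 6, Delta 7, Epsilon 1.
Epsilon drops from 2 to 1.

Epsilon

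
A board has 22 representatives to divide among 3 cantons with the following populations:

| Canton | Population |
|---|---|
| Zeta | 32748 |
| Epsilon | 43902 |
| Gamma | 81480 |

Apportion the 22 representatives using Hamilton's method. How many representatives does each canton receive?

Zeta 5, Epsilon 6, Gamma 11

Total 158130; standard divisor 158130/22 ≈ 7187.727.
Standard quotas: Zeta 4.5561, Epsilon 6.1079, Gamma 11.3360.
Lower quotas: Zeta 4, Epsilon 6, Gamma 11 (sum 21, leaving 1 seat).
Remainders in descending order: Zeta 0.5561, Gamma 0.3360, Epsilon 0.1079.
Largest remainder: Zeta receives the extra seat.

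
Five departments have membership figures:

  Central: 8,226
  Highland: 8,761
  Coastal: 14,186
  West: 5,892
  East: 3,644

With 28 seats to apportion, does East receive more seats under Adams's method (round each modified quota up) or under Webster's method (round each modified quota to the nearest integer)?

Adams

Adams: Central 6, Highland 6, Coastal 9, West 4, East 3.
Webster: Central 6, Highland 6, Coastal 10, West 4, East 2.
East gets 3 under Adams and 2 under Webster.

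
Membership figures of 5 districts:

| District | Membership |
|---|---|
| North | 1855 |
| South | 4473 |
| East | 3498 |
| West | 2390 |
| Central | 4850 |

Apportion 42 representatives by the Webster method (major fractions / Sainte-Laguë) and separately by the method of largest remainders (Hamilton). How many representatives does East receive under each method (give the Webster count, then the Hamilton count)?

8 and 9

Webster: North 5, South 11, East 8, West 6, Central 12.
Hamilton: North 4, South 11, East 9, West 6, Central 12.
East gets 8 under Webster and 9 under Hamilton.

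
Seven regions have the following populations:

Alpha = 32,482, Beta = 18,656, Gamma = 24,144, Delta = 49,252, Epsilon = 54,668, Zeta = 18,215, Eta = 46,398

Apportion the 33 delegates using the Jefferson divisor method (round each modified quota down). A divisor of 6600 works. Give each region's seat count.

With modified divisor 6600: modified quotas Alpha 4.922, Beta 2.827, Gamma 3.658, Delta 7.462, Epsilon 8.283, Zeta 2.760, Eta 7.030.
Rounding down: Alpha 4, Beta 2, Gamma 3, Delta 7, Epsilon 8, Zeta 2, Eta 7 (total 33).

Alpha 4, Beta 2, Gamma 3, Delta 7, Epsilon 8, Zeta 2, Eta 7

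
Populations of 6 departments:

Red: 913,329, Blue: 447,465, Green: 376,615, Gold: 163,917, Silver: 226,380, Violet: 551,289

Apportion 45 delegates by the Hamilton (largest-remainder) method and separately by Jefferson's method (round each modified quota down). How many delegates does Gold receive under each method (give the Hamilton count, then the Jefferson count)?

3 and 2

Hamilton: Red 15, Blue 8, Green 6, Gold 3, Silver 4, Violet 9.
Jefferson: Red 16, Blue 8, Green 6, Gold 2, Silver 4, Violet 9.
Gold gets 3 under Hamilton and 2 under Jefferson.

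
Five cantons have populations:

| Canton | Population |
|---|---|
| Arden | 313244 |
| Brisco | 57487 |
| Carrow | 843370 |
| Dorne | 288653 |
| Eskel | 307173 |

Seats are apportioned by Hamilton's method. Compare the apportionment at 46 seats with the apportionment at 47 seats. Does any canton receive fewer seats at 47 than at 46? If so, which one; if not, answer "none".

Brisco

At 46 seats: Arden 8, Brisco 2, Carrow 21, Dorne 7, Eskel 8.
At 47 seats: Arden 8, Brisco 1, Carrow 22, Dorne 8, Eskel 8.
Brisco drops from 2 to 1.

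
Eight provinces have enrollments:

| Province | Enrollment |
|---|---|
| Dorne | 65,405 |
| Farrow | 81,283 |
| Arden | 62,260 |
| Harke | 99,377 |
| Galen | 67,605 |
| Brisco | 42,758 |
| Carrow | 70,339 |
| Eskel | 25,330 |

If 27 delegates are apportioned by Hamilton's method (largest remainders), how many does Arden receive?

Total 514357; standard divisor 514357/27 ≈ 19050.259.
Standard quotas: Dorne 3.4333, Farrow 4.2668, Arden 3.2682, Harke 5.2166, Galen 3.5488, Brisco 2.2445, Carrow 3.6923, Eskel 1.3296.
Lower quotas: Dorne 3, Farrow 4, Arden 3, Harke 5, Galen 3, Brisco 2, Carrow 3, Eskel 1 (sum 24, leaving 3 seats).
Remainders in descending order: Carrow 0.6923, Galen 0.5488, Dorne 0.4333, Eskel 0.3296, Arden 0.2682, Farrow 0.2668, Brisco 0.2445, Harke 0.2166.
The surplus seats go to Carrow, Galen, Dorne.
Arden receives 3.

3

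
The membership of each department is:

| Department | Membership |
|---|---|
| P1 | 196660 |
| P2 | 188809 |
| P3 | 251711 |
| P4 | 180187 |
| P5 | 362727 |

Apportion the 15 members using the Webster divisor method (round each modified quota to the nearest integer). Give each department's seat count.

P1 3, P2 2, P3 3, P4 2, P5 5

Standard divisor 1180094/15 ≈ 78672.933; standard quotas: P1 2.500, P2 2.400, P3 3.199, P4 2.290, P5 4.611.
Rounding to the nearest integer gives 2, 2, 3, 2, 5 = 14 seats, so the divisor must be adjusted.
With modified divisor 77100: modified quotas P1 2.551, P2 2.449, P3 3.265, P4 2.337, P5 4.705.
Rounding to the nearest integer: P1 3, P2 2, P3 3, P4 2, P5 5 (total 15).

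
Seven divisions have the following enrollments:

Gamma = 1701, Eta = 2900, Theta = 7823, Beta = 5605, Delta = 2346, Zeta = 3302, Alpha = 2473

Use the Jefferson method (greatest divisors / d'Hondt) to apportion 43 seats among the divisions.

Standard divisor 26150/43 ≈ 608.14; standard quotas: Gamma 2.797, Eta 4.769, Theta 12.864, Beta 9.217, Delta 3.858, Zeta 5.430, Alpha 4.067.
Rounding down gives 2, 4, 12, 9, 3, 5, 4 = 39 seats, so the divisor must be adjusted.
With modified divisor 562.45: modified quotas Gamma 3.024, Eta 5.156, Theta 13.909, Beta 9.965, Delta 4.171, Zeta 5.871, Alpha 4.397.
Rounding down: Gamma 3, Eta 5, Theta 13, Beta 9, Delta 4, Zeta 5, Alpha 4 (total 43).

Gamma 3, Eta 5, Theta 13, Beta 9, Delta 4, Zeta 5, Alpha 4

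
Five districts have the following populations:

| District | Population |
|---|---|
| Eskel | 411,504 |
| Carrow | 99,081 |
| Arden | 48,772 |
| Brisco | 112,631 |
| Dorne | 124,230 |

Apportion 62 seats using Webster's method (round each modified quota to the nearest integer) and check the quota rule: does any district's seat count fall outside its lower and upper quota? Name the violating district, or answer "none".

Standard quotas: Eskel 32.043, Carrow 7.715, Arden 3.798, Brisco 8.770, Dorne 9.674.
Webster allocation: Eskel 31, Carrow 8, Arden 4, Brisco 9, Dorne 10.
Eskel has quota 32.043 (lower 32, upper 33) but receives 31 — outside the quota interval.

Eskel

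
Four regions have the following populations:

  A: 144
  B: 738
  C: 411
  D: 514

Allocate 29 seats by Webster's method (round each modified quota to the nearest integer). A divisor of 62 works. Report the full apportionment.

With modified divisor 62: modified quotas A 2.323, B 11.903, C 6.629, D 8.290.
Rounding to the nearest integer: A 2, B 12, C 7, D 8 (total 29).

A=2, B=12, C=7, D=8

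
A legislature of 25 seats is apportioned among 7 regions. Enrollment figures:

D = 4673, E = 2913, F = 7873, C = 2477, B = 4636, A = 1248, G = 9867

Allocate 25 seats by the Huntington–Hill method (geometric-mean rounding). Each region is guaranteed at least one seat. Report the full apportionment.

With divisor 1344: modified quotas D 3.477, E 2.167, F 5.858, C 1.843, B 3.449, A 0.929, G 7.342.
Geometric-mean thresholds: D √(3·4)=3.464, E √(2·3)=2.449, F √(5·6)=5.477, C √(1·2)=1.414, B √(3·4)=3.464, A (min 1), G √(7·8)=7.483.
Each quota rounded against its threshold gives D 4, E 2, F 6, C 2, B 3, A 1, G 7 (total 25).

D 4, E 2, F 6, C 2, B 3, A 1, G 7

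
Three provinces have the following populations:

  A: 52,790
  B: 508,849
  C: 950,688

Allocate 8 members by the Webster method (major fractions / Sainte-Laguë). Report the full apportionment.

Standard divisor 1512327/8 ≈ 189040.875; standard quotas: A 0.279, B 2.692, C 5.029.
Rounding to the nearest integer gives A 0, B 3, C 5 — total 8, matching the house size, so no adjustment is needed.

A: 0; B: 3; C: 5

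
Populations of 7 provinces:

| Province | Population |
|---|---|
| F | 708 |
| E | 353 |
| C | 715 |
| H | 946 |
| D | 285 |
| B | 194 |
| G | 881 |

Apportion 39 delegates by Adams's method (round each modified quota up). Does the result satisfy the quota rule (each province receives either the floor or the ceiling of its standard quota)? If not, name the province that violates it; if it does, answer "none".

Standard quotas: F 6.764, E 3.373, C 6.831, H 9.038, D 2.723, B 1.854, G 8.417.
Adams allocation: F 7, E 3, C 7, H 9, D 3, B 2, G 8.
Every allocation lies between the lower and upper quota.

none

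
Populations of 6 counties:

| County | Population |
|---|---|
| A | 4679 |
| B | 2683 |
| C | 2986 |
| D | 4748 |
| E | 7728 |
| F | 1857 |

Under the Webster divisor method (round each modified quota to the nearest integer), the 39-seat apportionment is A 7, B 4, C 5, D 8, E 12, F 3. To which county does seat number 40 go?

Priority for the next seat is population ÷ (current seats + 0.5).
Priorities: A 623.867, B 596.222, C 542.909, D 558.588, E 618.240, F 530.571.
Highest priority: A.

A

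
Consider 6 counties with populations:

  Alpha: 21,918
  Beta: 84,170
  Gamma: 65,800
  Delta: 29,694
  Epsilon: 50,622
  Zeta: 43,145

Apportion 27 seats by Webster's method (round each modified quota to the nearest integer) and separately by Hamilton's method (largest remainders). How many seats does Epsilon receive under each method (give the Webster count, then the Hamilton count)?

5 and 4

Webster: Alpha 2, Beta 7, Gamma 6, Delta 3, Epsilon 5, Zeta 4.
Hamilton: Alpha 2, Beta 8, Gamma 6, Delta 3, Epsilon 4, Zeta 4.
Epsilon gets 5 under Webster and 4 under Hamilton.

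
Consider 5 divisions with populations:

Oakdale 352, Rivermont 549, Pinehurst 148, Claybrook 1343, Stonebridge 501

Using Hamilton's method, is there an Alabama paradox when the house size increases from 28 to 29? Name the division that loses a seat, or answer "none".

At 28 seats: Oakdale 3, Rivermont 5, Pinehurst 2, Claybrook 13, Stonebridge 5.
At 29 seats: Oakdale 4, Rivermont 6, Pinehurst 1, Claybrook 13, Stonebridge 5.
Pinehurst drops from 2 to 1.

Pinehurst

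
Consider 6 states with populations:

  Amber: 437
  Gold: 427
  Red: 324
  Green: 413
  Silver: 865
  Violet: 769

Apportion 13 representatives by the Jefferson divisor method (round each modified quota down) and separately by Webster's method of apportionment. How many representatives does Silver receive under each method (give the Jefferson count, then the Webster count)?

4 and 3

Jefferson: Amber 2, Gold 2, Red 1, Green 1, Silver 4, Violet 3.
Webster: Amber 2, Gold 2, Red 1, Green 2, Silver 3, Violet 3.
Silver gets 4 under Jefferson and 3 under Webster.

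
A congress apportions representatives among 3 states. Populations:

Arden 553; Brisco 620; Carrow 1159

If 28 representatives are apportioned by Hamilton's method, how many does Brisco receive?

The standard divisor is 2332/28 ≈ 83.286.
Standard quotas: Arden 6.640, Brisco 7.444, Carrow 13.916.
Lower quotas: Arden 6, Brisco 7, Carrow 13 (sum 26, leaving 2 seats).
Remainders in descending order: Carrow 0.916, Arden 0.640, Brisco 0.444.
Largest remainders: Carrow, Arden receive the extra seats.
Brisco receives 7.

7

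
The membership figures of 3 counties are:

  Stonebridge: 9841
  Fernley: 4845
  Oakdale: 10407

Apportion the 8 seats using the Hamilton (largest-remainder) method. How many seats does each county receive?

Standard divisor: 25093 ÷ 8 ≈ 3136.625.
Standard quotas: Stonebridge 3.1374, Fernley 1.5447, Oakdale 3.3179.
Lower quotas: Stonebridge 3, Fernley 1, Oakdale 3 (sum 7, leaving 1 seat).
Remainders in descending order: Fernley 0.5447, Oakdale 0.3179, Stonebridge 0.1374.
Largest remainder: Fernley receives the extra seat.

Stonebridge 3, Fernley 2, Oakdale 3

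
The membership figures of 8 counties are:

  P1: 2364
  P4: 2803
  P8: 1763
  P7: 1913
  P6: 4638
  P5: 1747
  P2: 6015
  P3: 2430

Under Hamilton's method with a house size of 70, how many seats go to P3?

7

Total 23673; standard divisor 23673/70 ≈ 338.186.
Standard quotas: P1 6.9902, P4 8.2883, P8 5.2131, P7 5.6567, P6 13.7144, P5 5.1658, P2 17.7861, P3 7.1854.
Lower quotas: P1 6, P4 8, P8 5, P7 5, P6 13, P5 5, P2 17, P3 7 (sum 66, leaving 4 seats).
Remainders in descending order: P1 0.9902, P2 0.7861, P6 0.7144, P7 0.6567, P4 0.2883, P8 0.2131, P3 0.1854, P5 0.1658.
Largest remainders: P1, P2, P6, P7 receive the extra seats.
P3 receives 7.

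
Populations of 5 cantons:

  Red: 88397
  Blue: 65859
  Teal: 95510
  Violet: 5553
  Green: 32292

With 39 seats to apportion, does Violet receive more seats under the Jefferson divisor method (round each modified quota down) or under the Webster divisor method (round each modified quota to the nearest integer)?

Webster

Jefferson: Red 12, Blue 9, Teal 14, Violet 0, Green 4.
Webster: Red 12, Blue 9, Teal 13, Violet 1, Green 4.
Violet gets 0 under Jefferson and 1 under Webster.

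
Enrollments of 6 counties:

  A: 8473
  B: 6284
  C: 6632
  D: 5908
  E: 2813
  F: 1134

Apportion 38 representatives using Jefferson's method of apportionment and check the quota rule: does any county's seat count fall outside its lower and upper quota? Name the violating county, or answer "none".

Standard quotas: A 10.305, B 7.643, C 8.066, D 7.186, E 3.421, F 1.379.
Jefferson allocation: A 11, B 8, C 8, D 7, E 3, F 1.
Every allocation lies between the lower and upper quota.

none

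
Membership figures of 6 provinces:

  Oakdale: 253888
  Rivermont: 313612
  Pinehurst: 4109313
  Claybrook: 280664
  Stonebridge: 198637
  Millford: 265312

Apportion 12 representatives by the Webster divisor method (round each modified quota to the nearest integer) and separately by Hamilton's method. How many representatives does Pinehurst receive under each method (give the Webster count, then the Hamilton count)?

8 and 9

Webster: Oakdale 1, Rivermont 1, Pinehurst 8, Claybrook 1, Stonebridge 0, Millford 1.
Hamilton: Oakdale 0, Rivermont 1, Pinehurst 9, Claybrook 1, Stonebridge 0, Millford 1.
Pinehurst gets 8 under Webster and 9 under Hamilton.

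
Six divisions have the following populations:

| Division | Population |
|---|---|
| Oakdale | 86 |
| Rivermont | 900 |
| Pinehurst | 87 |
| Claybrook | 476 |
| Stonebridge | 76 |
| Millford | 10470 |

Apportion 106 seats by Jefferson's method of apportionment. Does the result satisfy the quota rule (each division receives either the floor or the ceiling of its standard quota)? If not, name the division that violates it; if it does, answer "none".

Millford

Standard quotas: Oakdale 0.754, Rivermont 7.888, Pinehurst 0.762, Claybrook 4.172, Stonebridge 0.666, Millford 91.759.
Jefferson allocation: Oakdale 0, Rivermont 8, Pinehurst 0, Claybrook 4, Stonebridge 0, Millford 94.
Millford has quota 91.759 (lower 91, upper 92) but receives 94 — outside the quota interval.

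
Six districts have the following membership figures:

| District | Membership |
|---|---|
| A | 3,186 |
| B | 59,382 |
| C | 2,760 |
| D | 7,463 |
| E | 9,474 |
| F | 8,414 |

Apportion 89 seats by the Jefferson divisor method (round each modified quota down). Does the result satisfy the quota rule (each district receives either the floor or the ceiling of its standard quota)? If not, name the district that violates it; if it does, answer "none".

Standard quotas: A 3.127, B 58.282, C 2.709, D 7.325, E 9.299, F 8.258.
Jefferson allocation: A 3, B 60, C 2, D 7, E 9, F 8.
B has quota 58.282 (lower 58, upper 59) but receives 60 — outside the quota interval.

B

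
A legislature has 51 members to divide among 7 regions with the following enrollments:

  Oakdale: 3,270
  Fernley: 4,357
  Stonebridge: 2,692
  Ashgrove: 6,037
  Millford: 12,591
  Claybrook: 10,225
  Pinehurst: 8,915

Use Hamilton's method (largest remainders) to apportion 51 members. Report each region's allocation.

Oakdale=4, Fernley=5, Stonebridge=3, Ashgrove=6, Millford=13, Claybrook=11, Pinehurst=9

Standard divisor: 48087 ÷ 51 ≈ 942.882.
Standard quotas: Oakdale 3.4681, Fernley 4.6209, Stonebridge 2.8551, Ashgrove 6.4027, Millford 13.3537, Claybrook 10.8444, Pinehurst 9.4551.
Lower quotas: Oakdale 3, Fernley 4, Stonebridge 2, Ashgrove 6, Millford 13, Claybrook 10, Pinehurst 9 (sum 47, leaving 4 seats).
Remainders in descending order: Stonebridge 0.8551, Claybrook 0.8444, Fernley 0.6209, Oakdale 0.4681, Pinehurst 0.4551, Ashgrove 0.4027, Millford 0.3537.
The surplus seats go to Stonebridge, Claybrook, Fernley, Oakdale.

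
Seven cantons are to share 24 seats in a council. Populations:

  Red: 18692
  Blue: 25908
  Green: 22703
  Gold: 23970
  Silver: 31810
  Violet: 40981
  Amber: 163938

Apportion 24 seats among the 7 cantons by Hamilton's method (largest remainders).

Red: 1, Blue: 2, Green: 2, Gold: 2, Silver: 2, Violet: 3, Amber: 12

Total 328002; standard divisor 328002/24 ≈ 13666.75.
Standard quotas: Red 1.3677, Blue 1.8957, Green 1.6612, Gold 1.7539, Silver 2.3275, Violet 2.9986, Amber 11.9954.
Lower quotas: Red 1, Blue 1, Green 1, Gold 1, Silver 2, Violet 2, Amber 11 (sum 19, leaving 5 seats).
Remainders in descending order: Violet 0.9986, Amber 0.9954, Blue 0.8957, Gold 0.7539, Green 0.6612, Red 0.3677, Silver 0.3275.
The surplus seats go to Violet, Amber, Blue, Gold, Green.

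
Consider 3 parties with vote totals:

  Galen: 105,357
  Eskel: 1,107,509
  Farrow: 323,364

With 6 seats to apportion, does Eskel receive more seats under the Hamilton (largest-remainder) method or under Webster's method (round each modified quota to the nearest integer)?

Webster

Hamilton: Galen 1, Eskel 4, Farrow 1.
Webster: Galen 0, Eskel 5, Farrow 1.
Eskel gets 4 under Hamilton and 5 under Webster.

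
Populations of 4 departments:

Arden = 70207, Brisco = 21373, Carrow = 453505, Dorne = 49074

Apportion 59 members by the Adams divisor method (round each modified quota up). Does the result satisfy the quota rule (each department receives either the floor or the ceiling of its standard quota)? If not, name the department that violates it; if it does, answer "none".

Carrow

Standard quotas: Arden 6.972, Brisco 2.122, Carrow 45.033, Dorne 4.873.
Adams allocation: Arden 7, Brisco 3, Carrow 44, Dorne 5.
Carrow has quota 45.033 (lower 45, upper 46) but receives 44 — outside the quota interval.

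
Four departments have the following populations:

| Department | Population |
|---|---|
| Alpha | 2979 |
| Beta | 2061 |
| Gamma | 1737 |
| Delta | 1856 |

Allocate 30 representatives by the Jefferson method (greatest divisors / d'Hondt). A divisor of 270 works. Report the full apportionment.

Alpha 11, Beta 7, Gamma 6, Delta 6

With modified divisor 270: modified quotas Alpha 11.033, Beta 7.633, Gamma 6.433, Delta 6.874.
Rounding down: Alpha 11, Beta 7, Gamma 6, Delta 6 (total 30).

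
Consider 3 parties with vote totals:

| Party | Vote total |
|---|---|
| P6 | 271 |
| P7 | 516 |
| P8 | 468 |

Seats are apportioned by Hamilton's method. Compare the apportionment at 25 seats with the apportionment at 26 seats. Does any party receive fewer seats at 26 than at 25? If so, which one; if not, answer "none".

At 25 seats: P6 6, P7 10, P8 9.
At 26 seats: P6 5, P7 11, P8 10.
P6 drops from 6 to 5.

P6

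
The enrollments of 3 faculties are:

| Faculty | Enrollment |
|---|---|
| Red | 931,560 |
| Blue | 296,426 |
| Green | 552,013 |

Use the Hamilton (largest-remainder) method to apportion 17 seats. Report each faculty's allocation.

Red: 9; Blue: 3; Green: 5

Standard divisor: 1779999 ÷ 17 ≈ 104705.824.
Standard quotas: Red 8.8969, Blue 2.8310, Green 5.2720.
Lower quotas: Red 8, Blue 2, Green 5 (sum 15, leaving 2 seats).
Remainders in descending order: Red 0.8969, Blue 0.8310, Green 0.2720.
The surplus seats go to Red, Blue.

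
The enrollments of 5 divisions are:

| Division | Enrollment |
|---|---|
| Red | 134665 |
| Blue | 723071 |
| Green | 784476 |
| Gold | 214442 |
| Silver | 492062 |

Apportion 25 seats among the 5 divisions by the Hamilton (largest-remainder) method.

Standard divisor: 2348716 ÷ 25 ≈ 93948.64.
Standard quotas: Red 1.4334, Blue 7.6964, Green 8.3501, Gold 2.2825, Silver 5.2376.
Lower quotas: Red 1, Blue 7, Green 8, Gold 2, Silver 5 (sum 23, leaving 2 seats).
Remainders in descending order: Blue 0.6964, Red 0.4334, Green 0.3501, Gold 0.2825, Silver 0.2376.
The surplus seats go to Blue, Red.

Red 2, Blue 8, Green 8, Gold 2, Silver 5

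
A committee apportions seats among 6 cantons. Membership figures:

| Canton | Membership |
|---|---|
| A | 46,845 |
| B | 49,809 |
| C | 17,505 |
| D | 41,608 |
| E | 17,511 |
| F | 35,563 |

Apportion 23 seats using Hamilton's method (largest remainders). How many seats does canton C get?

2

The standard divisor is 208841/23 ≈ 9080.043.
Standard quotas: A 5.1591, B 5.4855, C 1.9279, D 4.5824, E 1.9285, F 3.9166.
Lower quotas: A 5, B 5, C 1, D 4, E 1, F 3 (sum 19, leaving 4 seats).
Remainders in descending order: E 0.9285, C 0.9279, F 0.9166, D 0.5824, B 0.4855, A 0.1591.
Largest remainders: E, C, F, D receive the extra seats.
C receives 2.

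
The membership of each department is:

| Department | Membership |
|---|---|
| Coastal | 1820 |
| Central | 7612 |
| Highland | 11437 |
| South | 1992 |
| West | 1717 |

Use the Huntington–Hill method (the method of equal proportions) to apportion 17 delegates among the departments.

With divisor 1399: modified quotas Coastal 1.301, Central 5.441, Highland 8.175, South 1.424, West 1.227.
Geometric-mean thresholds: Coastal √(1·2)=1.414, Central √(5·6)=5.477, Highland √(8·9)=8.485, South √(1·2)=1.414, West √(1·2)=1.414.
Each quota rounded against its threshold gives Coastal 1, Central 5, Highland 8, South 2, West 1 (total 17).

Coastal 1; Central 5; Highland 8; South 2; West 1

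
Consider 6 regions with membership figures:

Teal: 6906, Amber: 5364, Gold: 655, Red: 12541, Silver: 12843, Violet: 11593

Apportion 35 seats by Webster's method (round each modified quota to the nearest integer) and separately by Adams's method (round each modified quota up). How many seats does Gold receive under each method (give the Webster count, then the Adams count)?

0 and 1

Webster: Teal 5, Amber 4, Gold 0, Red 9, Silver 9, Violet 8.
Adams: Teal 5, Amber 4, Gold 1, Red 8, Silver 9, Violet 8.
Gold gets 0 under Webster and 1 under Adams.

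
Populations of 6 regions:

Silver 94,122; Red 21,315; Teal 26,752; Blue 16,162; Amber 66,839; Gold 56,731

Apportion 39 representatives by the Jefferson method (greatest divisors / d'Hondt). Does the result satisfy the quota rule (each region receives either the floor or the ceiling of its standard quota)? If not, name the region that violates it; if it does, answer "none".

Standard quotas: Silver 13.021, Red 2.949, Teal 3.701, Blue 2.236, Amber 9.246, Gold 7.848.
Jefferson allocation: Silver 14, Red 3, Teal 3, Blue 2, Amber 9, Gold 8.
Every allocation lies between the lower and upper quota.

none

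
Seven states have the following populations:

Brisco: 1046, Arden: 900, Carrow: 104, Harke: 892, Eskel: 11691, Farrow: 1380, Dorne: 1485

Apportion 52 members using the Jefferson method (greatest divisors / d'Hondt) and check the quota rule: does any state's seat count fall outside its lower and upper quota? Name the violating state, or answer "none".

Standard quotas: Brisco 3.108, Arden 2.675, Carrow 0.309, Harke 2.651, Eskel 34.743, Farrow 4.101, Dorne 4.413.
Jefferson allocation: Brisco 3, Arden 2, Carrow 0, Harke 2, Eskel 37, Farrow 4, Dorne 4.
Eskel has quota 34.743 (lower 34, upper 35) but receives 37 — outside the quota interval.

Eskel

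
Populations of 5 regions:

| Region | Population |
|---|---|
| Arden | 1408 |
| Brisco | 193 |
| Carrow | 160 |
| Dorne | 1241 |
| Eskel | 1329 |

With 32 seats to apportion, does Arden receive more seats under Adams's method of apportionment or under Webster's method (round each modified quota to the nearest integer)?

Adams: Arden 10, Brisco 2, Carrow 2, Dorne 9, Eskel 9.
Webster: Arden 11, Brisco 1, Carrow 1, Dorne 9, Eskel 10.
Arden gets 10 under Adams and 11 under Webster.

Webster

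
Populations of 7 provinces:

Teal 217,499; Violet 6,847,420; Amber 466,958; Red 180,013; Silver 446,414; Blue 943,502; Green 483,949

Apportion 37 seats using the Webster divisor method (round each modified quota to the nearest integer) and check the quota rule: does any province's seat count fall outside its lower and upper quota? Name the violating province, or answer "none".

Violet

Standard quotas: Teal 0.840, Violet 26.430, Amber 1.802, Red 0.695, Silver 1.723, Blue 3.642, Green 1.868.
Webster allocation: Teal 1, Violet 25, Amber 2, Red 1, Silver 2, Blue 4, Green 2.
Violet has quota 26.430 (lower 26, upper 27) but receives 25 — outside the quota interval.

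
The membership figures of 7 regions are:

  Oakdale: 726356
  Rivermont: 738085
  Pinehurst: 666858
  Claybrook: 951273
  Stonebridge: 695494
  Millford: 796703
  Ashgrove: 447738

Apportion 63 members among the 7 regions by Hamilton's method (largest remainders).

Standard divisor: 5022507 ÷ 63 ≈ 79722.333.
Standard quotas: Oakdale 9.1111, Rivermont 9.2582, Pinehurst 8.3648, Claybrook 11.9323, Stonebridge 8.7240, Millford 9.9935, Ashgrove 5.6162.
Lower quotas: Oakdale 9, Rivermont 9, Pinehurst 8, Claybrook 11, Stonebridge 8, Millford 9, Ashgrove 5 (sum 59, leaving 4 seats).
Remainders in descending order: Millford 0.9935, Claybrook 0.9323, Stonebridge 0.7240, Ashgrove 0.6162, Pinehurst 0.3648, Rivermont 0.2582, Oakdale 0.1111.
Largest remainders: Millford, Claybrook, Stonebridge, Ashgrove receive the extra seats.

Oakdale=9, Rivermont=9, Pinehurst=8, Claybrook=12, Stonebridge=9, Millford=10, Ashgrove=6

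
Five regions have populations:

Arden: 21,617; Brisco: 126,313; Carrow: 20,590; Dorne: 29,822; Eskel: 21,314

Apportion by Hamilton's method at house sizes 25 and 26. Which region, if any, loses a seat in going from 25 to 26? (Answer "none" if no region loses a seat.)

At 25 seats: Arden 3, Brisco 14, Carrow 2, Dorne 3, Eskel 3.
At 26 seats: Arden 3, Brisco 15, Carrow 2, Dorne 4, Eskel 2.
Eskel drops from 3 to 2.

Eskel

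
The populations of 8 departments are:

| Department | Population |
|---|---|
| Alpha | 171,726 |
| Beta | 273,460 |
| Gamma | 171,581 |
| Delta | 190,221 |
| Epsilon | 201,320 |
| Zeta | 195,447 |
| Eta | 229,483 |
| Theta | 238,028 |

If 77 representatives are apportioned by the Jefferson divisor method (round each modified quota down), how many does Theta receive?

Standard divisor 1671266/77 ≈ 21704.753; standard quotas: Alpha 7.912, Beta 12.599, Gamma 7.905, Delta 8.764, Epsilon 9.275, Zeta 9.005, Eta 10.573, Theta 10.967.
Rounding down gives 7, 12, 7, 8, 9, 9, 10, 10 = 72 seats, so the divisor must be adjusted.
With modified divisor 20950: modified quotas Alpha 8.197, Beta 13.053, Gamma 8.190, Delta 9.080, Epsilon 9.610, Zeta 9.329, Eta 10.954, Theta 11.362.
Rounding down: Alpha 8, Beta 13, Gamma 8, Delta 9, Epsilon 9, Zeta 9, Eta 10, Theta 11 (total 77).
Theta receives 11.

11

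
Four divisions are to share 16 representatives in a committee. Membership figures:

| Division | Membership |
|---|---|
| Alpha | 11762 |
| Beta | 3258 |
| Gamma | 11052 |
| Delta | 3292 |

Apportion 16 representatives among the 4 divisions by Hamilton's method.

Alpha=6, Beta=2, Gamma=6, Delta=2

Standard divisor: 29364 ÷ 16 ≈ 1835.25.
Standard quotas: Alpha 6.4089, Beta 1.7752, Gamma 6.0221, Delta 1.7938.
Lower quotas: Alpha 6, Beta 1, Gamma 6, Delta 1 (sum 14, leaving 2 seats).
Remainders in descending order: Delta 0.7938, Beta 0.7752, Alpha 0.4089, Gamma 0.0221.
The surplus seats go to Delta, Beta.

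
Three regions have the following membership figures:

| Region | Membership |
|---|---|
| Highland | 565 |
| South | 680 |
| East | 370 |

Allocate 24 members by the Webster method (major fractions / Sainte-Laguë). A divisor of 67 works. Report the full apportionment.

Highland 8, South 10, East 6

With modified divisor 67: modified quotas Highland 8.433, South 10.149, East 5.522.
Rounding to the nearest integer: Highland 8, South 10, East 6 (total 24).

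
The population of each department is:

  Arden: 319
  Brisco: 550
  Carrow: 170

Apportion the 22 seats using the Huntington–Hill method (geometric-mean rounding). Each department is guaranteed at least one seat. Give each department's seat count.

With divisor 48: modified quotas Arden 6.646, Brisco 11.458, Carrow 3.542.
Geometric-mean thresholds: Arden √(6·7)=6.481, Brisco √(11·12)=11.489, Carrow √(3·4)=3.464.
Each quota rounded against its threshold gives Arden 7, Brisco 11, Carrow 4 (total 22).

Arden=7; Brisco=11; Carrow=4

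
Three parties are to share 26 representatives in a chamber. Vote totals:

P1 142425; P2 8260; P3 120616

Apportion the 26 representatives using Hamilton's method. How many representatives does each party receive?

P1 14, P2 1, P3 11

Standard divisor: 271301 ÷ 26 ≈ 10434.654.
Standard quotas: P1 13.6492, P2 0.7916, P3 11.5592.
Lower quotas: P1 13, P2 0, P3 11 (sum 24, leaving 2 seats).
Remainders in descending order: P2 0.7916, P1 0.6492, P3 0.5592.
The surplus seats go to P2, P1.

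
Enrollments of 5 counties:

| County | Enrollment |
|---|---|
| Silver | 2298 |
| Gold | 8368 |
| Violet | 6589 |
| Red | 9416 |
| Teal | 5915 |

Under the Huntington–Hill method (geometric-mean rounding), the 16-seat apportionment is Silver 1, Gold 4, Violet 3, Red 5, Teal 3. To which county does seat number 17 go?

Priority for the next seat is population ÷ (√(s·(s+1))).
Priorities: Silver 1624.931, Gold 1871.142, Violet 1902.080, Red 1719.119, Teal 1707.513.
Highest priority: Violet.

Violet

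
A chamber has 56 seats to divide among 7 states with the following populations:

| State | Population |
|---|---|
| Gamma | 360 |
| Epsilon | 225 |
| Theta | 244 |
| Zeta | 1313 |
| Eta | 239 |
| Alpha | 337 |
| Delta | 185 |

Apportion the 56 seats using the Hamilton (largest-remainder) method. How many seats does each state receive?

Gamma 7; Epsilon 4; Theta 5; Zeta 25; Eta 5; Alpha 6; Delta 4

The standard divisor is 2903/56 ≈ 51.839.
Standard quotas: Gamma 6.945, Epsilon 4.340, Theta 4.707, Zeta 25.328, Eta 4.610, Alpha 6.501, Delta 3.569.
Lower quotas: Gamma 6, Epsilon 4, Theta 4, Zeta 25, Eta 4, Alpha 6, Delta 3 (sum 52, leaving 4 seats).
Remainders in descending order: Gamma 0.945, Theta 0.707, Eta 0.610, Delta 0.569, Alpha 0.501, Epsilon 0.340, Zeta 0.328.
Largest remainders: Gamma, Theta, Eta, Delta receive the extra seats.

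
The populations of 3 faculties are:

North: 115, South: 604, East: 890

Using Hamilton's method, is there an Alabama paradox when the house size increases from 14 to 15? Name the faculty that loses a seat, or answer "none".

At 14 seats: North 1, South 5, East 8.
At 15 seats: North 1, South 6, East 8.
No faculty's allocation decreased.

none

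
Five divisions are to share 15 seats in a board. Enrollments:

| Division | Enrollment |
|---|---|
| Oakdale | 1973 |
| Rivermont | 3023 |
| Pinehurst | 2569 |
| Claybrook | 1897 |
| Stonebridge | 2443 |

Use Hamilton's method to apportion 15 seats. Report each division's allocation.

Standard divisor: 11905 ÷ 15 ≈ 793.667.
Standard quotas: Oakdale 2.486, Rivermont 3.809, Pinehurst 3.237, Claybrook 2.390, Stonebridge 3.078.
Lower quotas: Oakdale 2, Rivermont 3, Pinehurst 3, Claybrook 2, Stonebridge 3 (sum 13, leaving 2 seats).
Remainders in descending order: Rivermont 0.809, Oakdale 0.486, Claybrook 0.390, Pinehurst 0.237, Stonebridge 0.078.
Largest remainders: Rivermont, Oakdale receive the extra seats.

Oakdale 3; Rivermont 4; Pinehurst 3; Claybrook 2; Stonebridge 3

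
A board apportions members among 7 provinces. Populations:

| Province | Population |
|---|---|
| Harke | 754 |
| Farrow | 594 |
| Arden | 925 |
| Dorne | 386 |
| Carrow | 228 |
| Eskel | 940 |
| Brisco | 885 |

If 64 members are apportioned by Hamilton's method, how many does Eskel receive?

Total 4712; standard divisor 4712/64 ≈ 73.625.
Standard quotas: Harke 10.241, Farrow 8.068, Arden 12.564, Dorne 5.243, Carrow 3.097, Eskel 12.767, Brisco 12.020.
Lower quotas: Harke 10, Farrow 8, Arden 12, Dorne 5, Carrow 3, Eskel 12, Brisco 12 (sum 62, leaving 2 seats).
Remainders in descending order: Eskel 0.767, Arden 0.564, Dorne 0.243, Harke 0.241, Carrow 0.097, Farrow 0.068, Brisco 0.020.
Largest remainders: Eskel, Arden receive the extra seats.
Eskel receives 13.

13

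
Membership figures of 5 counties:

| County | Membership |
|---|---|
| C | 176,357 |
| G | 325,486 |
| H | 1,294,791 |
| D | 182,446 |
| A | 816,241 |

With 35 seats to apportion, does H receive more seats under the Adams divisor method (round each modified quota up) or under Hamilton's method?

Adams: C 3, G 4, H 15, D 3, A 10.
Hamilton: C 2, G 4, H 16, D 3, A 10.
H gets 15 under Adams and 16 under Hamilton.

Hamilton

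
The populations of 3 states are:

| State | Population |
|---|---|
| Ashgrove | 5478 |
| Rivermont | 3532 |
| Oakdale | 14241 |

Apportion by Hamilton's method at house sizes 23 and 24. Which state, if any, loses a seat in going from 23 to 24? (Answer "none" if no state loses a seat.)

Rivermont

At 23 seats: Ashgrove 5, Rivermont 4, Oakdale 14.
At 24 seats: Ashgrove 6, Rivermont 3, Oakdale 15.
Rivermont drops from 4 to 3.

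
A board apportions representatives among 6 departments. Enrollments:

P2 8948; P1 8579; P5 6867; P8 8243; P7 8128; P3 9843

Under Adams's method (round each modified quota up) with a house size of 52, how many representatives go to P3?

10

Standard divisor 50608/52 ≈ 973.231; standard quotas: P2 9.194, P1 8.815, P5 7.056, P8 8.470, P7 8.352, P3 10.114.
Rounding up gives 10, 9, 8, 9, 9, 11 = 56 seats, so the divisor must be adjusted.
With modified divisor 1020: modified quotas P2 8.773, P1 8.411, P5 6.732, P8 8.081, P7 7.969, P3 9.650.
Rounding up: P2 9, P1 9, P5 7, P8 9, P7 8, P3 10 (total 52).
P3 receives 10.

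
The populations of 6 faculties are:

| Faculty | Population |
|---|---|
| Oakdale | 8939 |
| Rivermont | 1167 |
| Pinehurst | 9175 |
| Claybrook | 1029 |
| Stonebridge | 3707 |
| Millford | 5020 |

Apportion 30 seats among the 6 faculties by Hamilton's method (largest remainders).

Standard divisor: 29037 ÷ 30 ≈ 967.9.
Standard quotas: Oakdale 9.2355, Rivermont 1.2057, Pinehurst 9.4793, Claybrook 1.0631, Stonebridge 3.8299, Millford 5.1865.
Lower quotas: Oakdale 9, Rivermont 1, Pinehurst 9, Claybrook 1, Stonebridge 3, Millford 5 (sum 28, leaving 2 seats).
Remainders in descending order: Stonebridge 0.8299, Pinehurst 0.4793, Oakdale 0.2355, Rivermont 0.2057, Millford 0.1865, Claybrook 0.0631.
The surplus seats go to Stonebridge, Pinehurst.

Oakdale=9, Rivermont=1, Pinehurst=10, Claybrook=1, Stonebridge=4, Millford=5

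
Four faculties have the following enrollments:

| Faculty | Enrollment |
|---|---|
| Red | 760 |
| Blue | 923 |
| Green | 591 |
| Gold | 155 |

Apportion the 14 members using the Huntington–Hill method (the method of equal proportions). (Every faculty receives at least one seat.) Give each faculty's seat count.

With divisor 170: modified quotas Red 4.471, Blue 5.429, Green 3.476, Gold 0.912.
Geometric-mean thresholds: Red √(4·5)=4.472, Blue √(5·6)=5.477, Green √(3·4)=3.464, Gold (min 1).
Each quota rounded against its threshold gives Red 4, Blue 5, Green 4, Gold 1 (total 14).

Red 4, Blue 5, Green 4, Gold 1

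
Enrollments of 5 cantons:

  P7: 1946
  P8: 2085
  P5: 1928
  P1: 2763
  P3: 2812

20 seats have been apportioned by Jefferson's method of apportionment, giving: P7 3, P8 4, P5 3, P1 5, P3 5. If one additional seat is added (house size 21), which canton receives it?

P7

Priority for the next seat is population ÷ (current seats + 1).
Priorities: P7 486.500, P8 417.000, P5 482.000, P1 460.500, P3 468.667.
Highest priority: P7.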